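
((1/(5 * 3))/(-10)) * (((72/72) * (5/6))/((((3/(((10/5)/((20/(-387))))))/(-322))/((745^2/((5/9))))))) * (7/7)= -461092569/20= -23054628.45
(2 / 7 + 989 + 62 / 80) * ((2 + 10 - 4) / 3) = 277217 / 105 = 2640.16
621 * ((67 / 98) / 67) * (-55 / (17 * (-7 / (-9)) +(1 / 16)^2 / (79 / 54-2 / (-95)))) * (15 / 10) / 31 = -224659020960 / 176180153219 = -1.28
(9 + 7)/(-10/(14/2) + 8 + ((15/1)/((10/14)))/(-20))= 2240/773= 2.90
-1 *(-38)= 38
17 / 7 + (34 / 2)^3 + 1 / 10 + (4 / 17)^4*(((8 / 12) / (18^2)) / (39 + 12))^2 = 4413842678944783303 / 897938566485030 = 4915.53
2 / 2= 1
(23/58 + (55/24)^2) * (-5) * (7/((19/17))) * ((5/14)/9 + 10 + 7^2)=-59658287935/5712768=-10442.97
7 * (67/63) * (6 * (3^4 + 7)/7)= 11792/21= 561.52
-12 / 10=-6 / 5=-1.20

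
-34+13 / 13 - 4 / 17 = -565 / 17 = -33.24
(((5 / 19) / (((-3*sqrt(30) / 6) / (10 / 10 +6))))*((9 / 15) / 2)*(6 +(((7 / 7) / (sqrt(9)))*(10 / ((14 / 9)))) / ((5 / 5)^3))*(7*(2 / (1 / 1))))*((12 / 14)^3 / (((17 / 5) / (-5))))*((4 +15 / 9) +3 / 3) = 21600*sqrt(30) / 833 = 142.03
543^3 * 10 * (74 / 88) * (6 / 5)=1615584888.82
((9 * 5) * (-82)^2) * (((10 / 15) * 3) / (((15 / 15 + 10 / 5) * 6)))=33620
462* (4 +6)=4620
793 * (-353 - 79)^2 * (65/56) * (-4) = -4809767040/7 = -687109577.14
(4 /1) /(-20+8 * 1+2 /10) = -20 /59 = -0.34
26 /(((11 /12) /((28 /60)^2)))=6.18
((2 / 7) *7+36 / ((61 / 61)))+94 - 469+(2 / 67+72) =-17753 / 67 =-264.97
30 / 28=15 / 14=1.07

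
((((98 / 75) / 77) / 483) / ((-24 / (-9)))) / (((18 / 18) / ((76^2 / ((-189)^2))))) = 1444 / 677805975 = 0.00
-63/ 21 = -3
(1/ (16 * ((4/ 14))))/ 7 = 1/ 32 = 0.03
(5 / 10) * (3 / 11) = 3 / 22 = 0.14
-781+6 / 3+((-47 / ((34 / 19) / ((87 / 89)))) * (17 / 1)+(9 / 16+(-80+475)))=-1167543 / 1424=-819.90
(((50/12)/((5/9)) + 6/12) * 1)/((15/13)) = 6.93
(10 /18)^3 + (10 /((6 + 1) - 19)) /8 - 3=-34207 /11664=-2.93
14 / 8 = 1.75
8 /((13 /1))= 8 /13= 0.62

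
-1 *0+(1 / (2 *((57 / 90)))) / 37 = 15 / 703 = 0.02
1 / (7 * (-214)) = -1 / 1498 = -0.00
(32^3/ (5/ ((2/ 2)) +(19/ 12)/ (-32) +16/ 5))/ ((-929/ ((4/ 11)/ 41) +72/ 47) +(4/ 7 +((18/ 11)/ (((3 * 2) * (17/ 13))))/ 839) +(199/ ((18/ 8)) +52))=-116910395511275520/ 3041791090657795547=-0.04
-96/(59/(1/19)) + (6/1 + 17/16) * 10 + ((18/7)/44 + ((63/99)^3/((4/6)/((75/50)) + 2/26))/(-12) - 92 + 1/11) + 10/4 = -96088176489/5096846216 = -18.85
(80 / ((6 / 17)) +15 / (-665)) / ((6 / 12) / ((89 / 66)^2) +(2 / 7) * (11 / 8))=260474164 / 767505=339.38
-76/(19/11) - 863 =-907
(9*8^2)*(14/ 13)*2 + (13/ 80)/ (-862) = 1112186711/ 896480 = 1240.62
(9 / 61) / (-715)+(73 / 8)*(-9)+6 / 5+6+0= -74.93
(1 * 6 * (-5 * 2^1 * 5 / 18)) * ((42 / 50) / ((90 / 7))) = -1.09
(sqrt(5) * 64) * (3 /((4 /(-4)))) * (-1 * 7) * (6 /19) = 8064 * sqrt(5) /19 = 949.03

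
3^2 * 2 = 18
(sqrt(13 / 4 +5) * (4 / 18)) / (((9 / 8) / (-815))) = -6520 * sqrt(33) / 81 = -462.40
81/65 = 1.25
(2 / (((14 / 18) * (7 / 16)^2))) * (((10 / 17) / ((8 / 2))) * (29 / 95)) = 66816 / 110789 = 0.60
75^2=5625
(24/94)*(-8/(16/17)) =-102/47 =-2.17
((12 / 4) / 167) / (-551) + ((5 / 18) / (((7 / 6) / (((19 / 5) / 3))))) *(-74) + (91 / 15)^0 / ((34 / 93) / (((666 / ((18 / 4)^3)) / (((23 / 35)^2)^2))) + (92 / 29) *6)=-327180313003818338047 / 14694838145490559707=-22.26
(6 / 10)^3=27 / 125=0.22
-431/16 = -26.94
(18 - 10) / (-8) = -1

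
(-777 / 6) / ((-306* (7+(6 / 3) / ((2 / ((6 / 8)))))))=259 / 4743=0.05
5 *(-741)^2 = 2745405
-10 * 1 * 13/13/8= -1.25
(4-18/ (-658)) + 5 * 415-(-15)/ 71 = 48568935/ 23359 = 2079.24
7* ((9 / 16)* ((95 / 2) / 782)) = 5985 / 25024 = 0.24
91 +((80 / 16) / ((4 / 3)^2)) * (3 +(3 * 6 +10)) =2851 / 16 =178.19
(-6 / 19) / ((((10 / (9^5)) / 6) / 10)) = -2125764 / 19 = -111882.32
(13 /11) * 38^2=1706.55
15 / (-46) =-15 / 46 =-0.33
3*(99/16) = 18.56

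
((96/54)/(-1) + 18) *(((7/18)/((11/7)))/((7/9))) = 511/99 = 5.16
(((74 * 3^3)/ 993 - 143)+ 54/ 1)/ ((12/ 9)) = -86379/ 1324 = -65.24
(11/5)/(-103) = -11/515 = -0.02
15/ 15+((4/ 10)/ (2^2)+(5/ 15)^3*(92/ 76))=5873/ 5130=1.14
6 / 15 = 0.40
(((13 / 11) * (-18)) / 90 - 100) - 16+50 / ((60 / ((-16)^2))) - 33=10576 / 165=64.10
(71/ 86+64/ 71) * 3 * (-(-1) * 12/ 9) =21090/ 3053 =6.91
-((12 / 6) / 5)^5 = -32 / 3125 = -0.01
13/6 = 2.17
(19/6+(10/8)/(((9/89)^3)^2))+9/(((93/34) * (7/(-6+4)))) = 1168949.70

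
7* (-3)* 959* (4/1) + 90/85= -1369434/17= -80554.94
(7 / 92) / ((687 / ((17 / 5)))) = 119 / 316020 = 0.00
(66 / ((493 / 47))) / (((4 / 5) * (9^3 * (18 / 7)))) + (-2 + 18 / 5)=34592587 / 21563820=1.60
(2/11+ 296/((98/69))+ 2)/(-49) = -113508/26411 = -4.30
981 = 981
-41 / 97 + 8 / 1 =735 / 97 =7.58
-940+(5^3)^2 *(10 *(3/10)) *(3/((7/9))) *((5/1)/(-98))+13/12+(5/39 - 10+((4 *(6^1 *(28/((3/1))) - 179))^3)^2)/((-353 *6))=-379471653774347388343/56664972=-6696758868500.76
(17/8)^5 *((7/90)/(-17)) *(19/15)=-0.25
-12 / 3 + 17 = 13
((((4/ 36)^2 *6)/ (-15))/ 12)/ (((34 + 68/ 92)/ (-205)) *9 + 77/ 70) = 943/ 974187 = 0.00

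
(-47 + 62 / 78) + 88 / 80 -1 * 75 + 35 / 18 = -118.16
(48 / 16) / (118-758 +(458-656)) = -3 / 838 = -0.00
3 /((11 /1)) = 0.27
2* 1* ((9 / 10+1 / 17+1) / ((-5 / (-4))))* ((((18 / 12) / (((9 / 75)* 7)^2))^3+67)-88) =-10712063843 / 300004950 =-35.71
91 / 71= 1.28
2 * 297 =594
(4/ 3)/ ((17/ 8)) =0.63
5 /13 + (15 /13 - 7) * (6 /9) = -137 /39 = -3.51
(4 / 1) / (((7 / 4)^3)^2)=16384 / 117649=0.14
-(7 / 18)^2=-0.15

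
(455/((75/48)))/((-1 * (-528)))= 91/165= 0.55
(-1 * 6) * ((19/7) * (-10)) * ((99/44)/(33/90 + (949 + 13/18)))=115425/299278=0.39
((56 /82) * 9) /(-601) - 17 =-419149 /24641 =-17.01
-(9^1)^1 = -9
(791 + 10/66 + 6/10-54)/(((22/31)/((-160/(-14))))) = 30188792/2541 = 11880.67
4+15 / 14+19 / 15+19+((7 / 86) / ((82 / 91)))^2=132351143737 / 5221723920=25.35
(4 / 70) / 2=0.03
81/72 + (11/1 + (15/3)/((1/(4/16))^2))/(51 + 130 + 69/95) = 327947/276224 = 1.19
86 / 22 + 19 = 252 / 11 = 22.91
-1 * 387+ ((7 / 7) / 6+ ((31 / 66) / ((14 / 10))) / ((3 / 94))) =-521581 / 1386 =-376.32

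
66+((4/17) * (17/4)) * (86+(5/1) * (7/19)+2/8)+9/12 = 154.84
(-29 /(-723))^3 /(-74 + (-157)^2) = 24389 /9287705121525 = 0.00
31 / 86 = 0.36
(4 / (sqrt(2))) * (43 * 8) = 688 * sqrt(2) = 972.98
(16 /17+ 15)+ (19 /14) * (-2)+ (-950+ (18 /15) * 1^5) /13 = -462226 /7735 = -59.76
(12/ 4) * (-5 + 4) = -3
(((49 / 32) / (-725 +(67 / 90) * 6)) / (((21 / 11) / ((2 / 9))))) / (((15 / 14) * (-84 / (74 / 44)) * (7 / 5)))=0.00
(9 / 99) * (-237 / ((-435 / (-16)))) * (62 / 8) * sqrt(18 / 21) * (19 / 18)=-93062 * sqrt(42) / 100485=-6.00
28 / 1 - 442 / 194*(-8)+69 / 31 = 145697 / 3007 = 48.45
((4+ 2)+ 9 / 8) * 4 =57 / 2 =28.50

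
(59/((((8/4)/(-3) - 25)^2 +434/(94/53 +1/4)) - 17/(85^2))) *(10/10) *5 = 161357625/477643888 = 0.34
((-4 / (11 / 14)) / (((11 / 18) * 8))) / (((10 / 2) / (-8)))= 1008 / 605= 1.67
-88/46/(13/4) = -0.59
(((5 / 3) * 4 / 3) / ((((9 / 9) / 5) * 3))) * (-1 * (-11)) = 1100 / 27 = 40.74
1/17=0.06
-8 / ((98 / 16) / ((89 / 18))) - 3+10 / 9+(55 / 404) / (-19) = -3142179 / 376124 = -8.35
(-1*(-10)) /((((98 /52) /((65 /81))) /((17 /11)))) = 287300 /43659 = 6.58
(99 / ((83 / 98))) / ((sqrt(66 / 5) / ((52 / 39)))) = 196 * sqrt(330) / 83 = 42.90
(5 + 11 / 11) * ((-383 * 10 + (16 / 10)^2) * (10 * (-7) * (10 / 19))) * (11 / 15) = 58942576 / 95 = 620448.17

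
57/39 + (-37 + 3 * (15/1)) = 123/13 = 9.46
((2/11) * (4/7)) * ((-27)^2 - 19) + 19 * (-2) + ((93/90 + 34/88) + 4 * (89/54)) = 1820311/41580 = 43.78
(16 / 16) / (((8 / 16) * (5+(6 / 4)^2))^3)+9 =220013 / 24389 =9.02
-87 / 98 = -0.89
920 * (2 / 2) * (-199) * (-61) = 11167880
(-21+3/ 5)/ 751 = -0.03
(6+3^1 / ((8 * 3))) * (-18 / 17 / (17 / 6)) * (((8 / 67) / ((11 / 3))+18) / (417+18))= -0.09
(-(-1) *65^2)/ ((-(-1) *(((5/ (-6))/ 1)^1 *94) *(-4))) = 2535/ 188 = 13.48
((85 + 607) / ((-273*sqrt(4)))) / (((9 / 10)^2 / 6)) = -69200 / 7371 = -9.39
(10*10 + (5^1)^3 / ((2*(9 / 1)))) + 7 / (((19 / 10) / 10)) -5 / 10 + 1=24673 / 171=144.29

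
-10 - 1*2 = -12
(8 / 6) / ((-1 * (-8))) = 1 / 6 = 0.17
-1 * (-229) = 229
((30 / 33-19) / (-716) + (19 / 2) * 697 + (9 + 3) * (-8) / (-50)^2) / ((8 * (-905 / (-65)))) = 423725498313 / 7127780000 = 59.45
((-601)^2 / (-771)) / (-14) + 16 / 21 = 52775 / 1542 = 34.23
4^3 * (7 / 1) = 448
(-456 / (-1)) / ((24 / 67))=1273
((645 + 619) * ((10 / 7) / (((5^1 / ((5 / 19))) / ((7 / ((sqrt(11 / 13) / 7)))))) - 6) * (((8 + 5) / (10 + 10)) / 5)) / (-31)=24648 / 775 - 57512 * sqrt(143) / 32395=10.57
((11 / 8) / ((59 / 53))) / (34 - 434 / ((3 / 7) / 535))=-159 / 69737056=-0.00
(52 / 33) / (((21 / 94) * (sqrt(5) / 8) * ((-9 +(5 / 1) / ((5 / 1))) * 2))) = -2444 * sqrt(5) / 3465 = -1.58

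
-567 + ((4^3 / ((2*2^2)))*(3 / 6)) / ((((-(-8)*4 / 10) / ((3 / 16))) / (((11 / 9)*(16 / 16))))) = -108809 / 192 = -566.71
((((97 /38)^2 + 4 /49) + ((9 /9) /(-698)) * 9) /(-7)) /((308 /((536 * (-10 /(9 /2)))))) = 108942489770 /29947459311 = 3.64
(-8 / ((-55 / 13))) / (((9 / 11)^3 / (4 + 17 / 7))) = 22.19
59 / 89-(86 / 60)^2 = -111461 / 80100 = -1.39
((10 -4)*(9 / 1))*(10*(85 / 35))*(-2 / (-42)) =3060 / 49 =62.45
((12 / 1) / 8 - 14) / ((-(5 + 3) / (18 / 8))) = 225 / 64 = 3.52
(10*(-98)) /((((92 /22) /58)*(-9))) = 312620 /207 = 1510.24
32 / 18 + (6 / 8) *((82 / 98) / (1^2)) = 2.41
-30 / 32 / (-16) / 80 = 3 / 4096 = 0.00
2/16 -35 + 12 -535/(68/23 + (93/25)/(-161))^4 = -4679719562793491183/155470587590016008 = -30.10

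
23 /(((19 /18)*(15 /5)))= 138 /19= 7.26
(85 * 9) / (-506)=-765 / 506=-1.51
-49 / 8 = -6.12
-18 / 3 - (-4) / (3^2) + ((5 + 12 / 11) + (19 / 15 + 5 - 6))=397 / 495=0.80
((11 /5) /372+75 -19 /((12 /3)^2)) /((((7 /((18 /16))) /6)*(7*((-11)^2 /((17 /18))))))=9336553 /117631360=0.08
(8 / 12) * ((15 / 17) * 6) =60 / 17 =3.53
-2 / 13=-0.15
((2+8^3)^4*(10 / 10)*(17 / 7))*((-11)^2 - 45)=90180988129472 / 7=12882998304210.29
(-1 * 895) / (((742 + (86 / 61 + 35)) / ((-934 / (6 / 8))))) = 203966920 / 142449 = 1431.86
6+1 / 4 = 25 / 4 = 6.25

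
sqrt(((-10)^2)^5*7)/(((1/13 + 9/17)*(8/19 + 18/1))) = 4199000*sqrt(7)/469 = 23687.65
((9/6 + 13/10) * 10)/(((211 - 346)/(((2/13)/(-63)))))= 8/15795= 0.00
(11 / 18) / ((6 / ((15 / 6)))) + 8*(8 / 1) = 13879 / 216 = 64.25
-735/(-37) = 735/37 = 19.86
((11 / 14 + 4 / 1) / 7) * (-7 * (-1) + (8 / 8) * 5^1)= 402 / 49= 8.20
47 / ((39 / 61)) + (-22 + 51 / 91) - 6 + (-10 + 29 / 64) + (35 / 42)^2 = 1950967 / 52416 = 37.22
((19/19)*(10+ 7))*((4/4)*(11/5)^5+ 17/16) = 44708997/50000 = 894.18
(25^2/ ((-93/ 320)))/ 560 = -2500/ 651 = -3.84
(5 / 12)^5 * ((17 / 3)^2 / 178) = 903125 / 398628864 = 0.00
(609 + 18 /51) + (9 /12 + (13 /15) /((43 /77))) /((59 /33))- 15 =513787553 /862580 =595.64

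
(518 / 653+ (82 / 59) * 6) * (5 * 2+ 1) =3870218 / 38527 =100.45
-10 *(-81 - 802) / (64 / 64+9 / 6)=3532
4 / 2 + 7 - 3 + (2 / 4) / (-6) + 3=8.92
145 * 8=1160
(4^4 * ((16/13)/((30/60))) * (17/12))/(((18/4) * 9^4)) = 69632/2302911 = 0.03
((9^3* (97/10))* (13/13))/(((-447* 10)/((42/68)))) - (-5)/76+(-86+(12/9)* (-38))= -3972728737/28876200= -137.58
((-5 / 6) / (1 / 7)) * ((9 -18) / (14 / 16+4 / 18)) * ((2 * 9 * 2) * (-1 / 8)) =-215.32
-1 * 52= -52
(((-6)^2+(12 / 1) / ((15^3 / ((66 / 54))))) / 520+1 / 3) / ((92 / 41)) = 0.18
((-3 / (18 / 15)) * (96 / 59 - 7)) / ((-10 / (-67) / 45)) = 955755 / 236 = 4049.81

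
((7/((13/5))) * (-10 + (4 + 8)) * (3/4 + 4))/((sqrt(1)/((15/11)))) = 9975/286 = 34.88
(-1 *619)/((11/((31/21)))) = -83.07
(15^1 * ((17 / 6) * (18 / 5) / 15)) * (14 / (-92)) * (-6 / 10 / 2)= 1071 / 2300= 0.47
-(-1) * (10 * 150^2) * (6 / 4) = 337500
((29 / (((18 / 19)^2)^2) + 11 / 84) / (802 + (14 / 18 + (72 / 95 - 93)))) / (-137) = -2522382145 / 6795448406208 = -0.00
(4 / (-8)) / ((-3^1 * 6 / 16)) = 4 / 9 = 0.44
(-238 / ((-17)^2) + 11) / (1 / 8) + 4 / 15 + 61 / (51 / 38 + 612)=3176662 / 38845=81.78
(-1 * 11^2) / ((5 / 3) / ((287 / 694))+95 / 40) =-833448 / 44119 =-18.89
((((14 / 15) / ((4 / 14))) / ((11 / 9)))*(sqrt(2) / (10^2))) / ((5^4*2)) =147*sqrt(2) / 6875000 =0.00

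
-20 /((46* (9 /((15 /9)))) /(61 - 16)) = -250 /69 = -3.62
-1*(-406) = 406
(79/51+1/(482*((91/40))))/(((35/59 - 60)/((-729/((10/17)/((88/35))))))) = 1093583865132/13451927125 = 81.30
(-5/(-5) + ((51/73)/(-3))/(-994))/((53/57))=4137003/3845786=1.08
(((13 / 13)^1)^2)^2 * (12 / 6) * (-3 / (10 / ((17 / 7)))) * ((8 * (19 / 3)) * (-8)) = 20672 / 35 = 590.63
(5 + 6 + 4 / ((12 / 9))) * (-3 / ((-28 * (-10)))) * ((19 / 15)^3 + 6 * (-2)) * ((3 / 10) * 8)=33641 / 9375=3.59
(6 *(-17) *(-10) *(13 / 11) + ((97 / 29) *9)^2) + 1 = 19544330 / 9251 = 2112.67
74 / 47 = 1.57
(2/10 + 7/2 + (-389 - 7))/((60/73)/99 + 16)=-24.51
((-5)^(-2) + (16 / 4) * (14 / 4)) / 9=39 / 25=1.56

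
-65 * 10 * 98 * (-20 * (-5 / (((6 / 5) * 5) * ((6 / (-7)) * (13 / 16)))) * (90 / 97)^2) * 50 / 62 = 308700000000 / 291679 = 1058355.25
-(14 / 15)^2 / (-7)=28 / 225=0.12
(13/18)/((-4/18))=-3.25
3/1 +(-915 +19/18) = -910.94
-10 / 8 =-5 / 4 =-1.25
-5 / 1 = -5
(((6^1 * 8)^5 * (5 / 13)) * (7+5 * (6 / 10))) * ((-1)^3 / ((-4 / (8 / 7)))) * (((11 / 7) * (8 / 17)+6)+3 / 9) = 1980422997.51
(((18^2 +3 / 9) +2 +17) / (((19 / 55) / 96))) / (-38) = -906400 / 361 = -2510.80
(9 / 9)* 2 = 2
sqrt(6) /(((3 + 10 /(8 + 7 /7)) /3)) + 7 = 27*sqrt(6) /37 + 7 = 8.79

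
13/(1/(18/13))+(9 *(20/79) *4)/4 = 1602/79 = 20.28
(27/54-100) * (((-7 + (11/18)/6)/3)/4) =148255/2592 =57.20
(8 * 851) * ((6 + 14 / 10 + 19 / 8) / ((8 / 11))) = 3660151 / 40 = 91503.78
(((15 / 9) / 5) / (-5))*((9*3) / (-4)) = 9 / 20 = 0.45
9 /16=0.56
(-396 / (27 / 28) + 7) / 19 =-1211 / 57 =-21.25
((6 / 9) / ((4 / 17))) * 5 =85 / 6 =14.17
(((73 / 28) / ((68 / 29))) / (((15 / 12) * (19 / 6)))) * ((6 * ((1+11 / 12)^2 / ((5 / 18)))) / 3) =3359679 / 452200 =7.43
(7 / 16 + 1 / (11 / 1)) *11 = 93 / 16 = 5.81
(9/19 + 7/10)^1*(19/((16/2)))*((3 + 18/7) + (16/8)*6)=27429/560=48.98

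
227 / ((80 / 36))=2043 / 20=102.15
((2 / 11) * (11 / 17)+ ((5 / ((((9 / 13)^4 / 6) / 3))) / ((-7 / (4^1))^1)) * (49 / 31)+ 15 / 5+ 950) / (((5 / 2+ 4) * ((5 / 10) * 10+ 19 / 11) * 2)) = 2532433607 / 369584046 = 6.85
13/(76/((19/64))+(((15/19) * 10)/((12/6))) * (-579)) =-247/38561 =-0.01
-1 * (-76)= 76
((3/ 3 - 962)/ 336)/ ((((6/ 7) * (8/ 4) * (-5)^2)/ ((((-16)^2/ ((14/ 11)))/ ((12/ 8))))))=-42284/ 4725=-8.95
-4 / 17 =-0.24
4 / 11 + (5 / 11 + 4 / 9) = 125 / 99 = 1.26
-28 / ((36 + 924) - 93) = -28 / 867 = -0.03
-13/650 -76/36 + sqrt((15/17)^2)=-9553/7650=-1.25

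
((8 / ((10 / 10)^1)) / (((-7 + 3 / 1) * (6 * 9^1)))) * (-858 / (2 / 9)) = 143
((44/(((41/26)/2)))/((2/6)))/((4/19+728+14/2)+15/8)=1043328/4593517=0.23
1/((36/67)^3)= 300763/46656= 6.45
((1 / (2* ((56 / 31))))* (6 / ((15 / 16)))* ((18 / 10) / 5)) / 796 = 279 / 348250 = 0.00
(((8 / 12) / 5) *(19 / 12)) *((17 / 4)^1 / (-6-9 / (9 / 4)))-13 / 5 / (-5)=1549 / 3600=0.43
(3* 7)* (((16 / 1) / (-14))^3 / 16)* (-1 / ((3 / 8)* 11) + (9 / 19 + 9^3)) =-14631296 / 10241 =-1428.70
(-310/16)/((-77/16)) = 310/77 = 4.03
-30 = -30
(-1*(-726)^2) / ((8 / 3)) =-395307 / 2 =-197653.50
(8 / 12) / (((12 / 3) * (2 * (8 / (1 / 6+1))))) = 7 / 576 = 0.01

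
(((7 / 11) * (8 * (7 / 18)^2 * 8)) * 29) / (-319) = -5488 / 9801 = -0.56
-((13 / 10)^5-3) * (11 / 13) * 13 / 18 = -784223 / 1800000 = -0.44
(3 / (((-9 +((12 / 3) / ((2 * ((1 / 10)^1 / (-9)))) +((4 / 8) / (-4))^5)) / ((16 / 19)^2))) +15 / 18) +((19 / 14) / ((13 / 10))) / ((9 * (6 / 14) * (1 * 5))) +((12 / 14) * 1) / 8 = 21606913759303 / 21972737073924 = 0.98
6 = 6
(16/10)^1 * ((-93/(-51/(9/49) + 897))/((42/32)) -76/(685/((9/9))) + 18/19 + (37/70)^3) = 721351706511/518398838125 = 1.39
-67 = -67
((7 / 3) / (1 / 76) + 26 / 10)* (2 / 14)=25.70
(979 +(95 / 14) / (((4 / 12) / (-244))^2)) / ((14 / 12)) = 152750958 / 49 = 3117366.49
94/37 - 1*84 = -3014/37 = -81.46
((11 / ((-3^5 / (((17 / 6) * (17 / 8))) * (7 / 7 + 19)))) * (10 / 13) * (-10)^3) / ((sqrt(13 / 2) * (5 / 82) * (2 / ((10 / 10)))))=3258475 * sqrt(26) / 492804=33.72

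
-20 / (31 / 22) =-440 / 31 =-14.19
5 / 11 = 0.45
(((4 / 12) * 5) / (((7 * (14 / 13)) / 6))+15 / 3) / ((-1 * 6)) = -155 / 147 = -1.05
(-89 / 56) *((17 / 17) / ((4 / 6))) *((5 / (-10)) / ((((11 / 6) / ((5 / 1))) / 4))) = 4005 / 308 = 13.00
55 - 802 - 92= -839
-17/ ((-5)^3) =17/ 125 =0.14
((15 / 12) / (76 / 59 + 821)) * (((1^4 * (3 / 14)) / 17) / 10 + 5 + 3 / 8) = 1509869 / 184745120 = 0.01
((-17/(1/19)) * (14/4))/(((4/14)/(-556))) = 2199953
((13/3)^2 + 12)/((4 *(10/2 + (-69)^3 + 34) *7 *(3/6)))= -277/41387220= -0.00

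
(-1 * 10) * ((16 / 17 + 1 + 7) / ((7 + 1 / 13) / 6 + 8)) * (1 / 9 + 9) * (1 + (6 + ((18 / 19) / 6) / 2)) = -5735080 / 9129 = -628.23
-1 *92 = -92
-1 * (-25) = 25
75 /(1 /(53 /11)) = 3975 /11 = 361.36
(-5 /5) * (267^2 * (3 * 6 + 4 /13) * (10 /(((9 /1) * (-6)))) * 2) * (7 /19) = 178088.88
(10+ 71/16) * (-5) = -1155/16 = -72.19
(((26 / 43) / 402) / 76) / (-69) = -13 / 45323892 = -0.00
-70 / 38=-35 / 19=-1.84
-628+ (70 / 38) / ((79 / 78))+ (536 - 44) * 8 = 4968038 / 1501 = 3309.82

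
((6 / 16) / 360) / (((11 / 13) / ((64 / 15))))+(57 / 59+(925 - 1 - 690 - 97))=20147267 / 146025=137.97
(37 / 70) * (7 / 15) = 37 / 150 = 0.25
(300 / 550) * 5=30 / 11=2.73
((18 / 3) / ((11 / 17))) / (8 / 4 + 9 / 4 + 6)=408 / 451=0.90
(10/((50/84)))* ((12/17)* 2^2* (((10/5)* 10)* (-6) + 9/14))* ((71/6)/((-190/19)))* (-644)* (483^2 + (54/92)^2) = -9839083507037064/9775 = -1006555857497.40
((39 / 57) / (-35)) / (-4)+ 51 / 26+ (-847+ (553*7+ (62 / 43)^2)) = 193608437751 / 63938420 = 3028.05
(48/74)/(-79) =-24/2923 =-0.01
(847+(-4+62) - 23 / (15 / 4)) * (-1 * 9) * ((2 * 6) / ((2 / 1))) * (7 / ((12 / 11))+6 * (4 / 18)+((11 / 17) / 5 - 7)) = -36282753 / 850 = -42685.59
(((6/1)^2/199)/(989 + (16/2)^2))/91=0.00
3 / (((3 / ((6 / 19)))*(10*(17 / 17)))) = 3 / 95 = 0.03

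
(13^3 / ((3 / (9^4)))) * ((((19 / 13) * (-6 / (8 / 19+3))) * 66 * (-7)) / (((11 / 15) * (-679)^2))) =1108467828 / 65863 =16829.90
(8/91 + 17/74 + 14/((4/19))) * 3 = 200.45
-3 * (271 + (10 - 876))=1785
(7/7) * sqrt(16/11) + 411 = 4 * sqrt(11)/11 + 411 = 412.21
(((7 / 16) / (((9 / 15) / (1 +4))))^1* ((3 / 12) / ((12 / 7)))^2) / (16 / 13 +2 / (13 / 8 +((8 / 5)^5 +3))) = 14037266425 / 246778822656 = 0.06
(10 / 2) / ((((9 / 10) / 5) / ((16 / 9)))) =4000 / 81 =49.38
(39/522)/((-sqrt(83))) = -13* sqrt(83)/14442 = -0.01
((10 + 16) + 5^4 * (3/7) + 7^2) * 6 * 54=777600/7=111085.71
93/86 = 1.08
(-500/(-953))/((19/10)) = 5000/18107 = 0.28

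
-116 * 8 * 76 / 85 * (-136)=564224 / 5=112844.80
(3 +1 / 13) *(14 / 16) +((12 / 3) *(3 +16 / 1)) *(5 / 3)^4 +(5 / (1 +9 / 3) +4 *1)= 2503453 / 4212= 594.36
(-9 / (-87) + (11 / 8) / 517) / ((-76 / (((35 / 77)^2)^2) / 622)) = -224891875 / 6066527632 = -0.04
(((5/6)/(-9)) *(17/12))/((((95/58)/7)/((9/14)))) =-493/1368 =-0.36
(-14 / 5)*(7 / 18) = -49 / 45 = -1.09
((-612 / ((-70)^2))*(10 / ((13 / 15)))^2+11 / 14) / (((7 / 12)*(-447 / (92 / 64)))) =6034901 / 69096664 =0.09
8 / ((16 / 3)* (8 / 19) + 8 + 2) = 228 / 349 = 0.65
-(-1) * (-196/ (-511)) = 28/ 73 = 0.38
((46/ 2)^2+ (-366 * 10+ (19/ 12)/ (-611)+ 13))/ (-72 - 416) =22861195/ 3578016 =6.39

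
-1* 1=-1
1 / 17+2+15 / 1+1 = 307 / 17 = 18.06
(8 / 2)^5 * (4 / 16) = 256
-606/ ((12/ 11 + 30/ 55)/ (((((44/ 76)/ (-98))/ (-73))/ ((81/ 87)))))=-354409/ 11010006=-0.03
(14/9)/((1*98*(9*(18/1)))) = 1/10206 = 0.00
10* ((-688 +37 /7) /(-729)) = 9.37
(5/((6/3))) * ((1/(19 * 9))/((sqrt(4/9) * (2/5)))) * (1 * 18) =0.99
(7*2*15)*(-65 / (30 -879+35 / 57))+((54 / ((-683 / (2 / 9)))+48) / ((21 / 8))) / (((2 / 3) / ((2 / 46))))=17.28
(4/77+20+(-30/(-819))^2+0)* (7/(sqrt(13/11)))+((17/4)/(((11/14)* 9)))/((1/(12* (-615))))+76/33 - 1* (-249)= -138077/33+16440068* sqrt(143)/1522521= -4055.03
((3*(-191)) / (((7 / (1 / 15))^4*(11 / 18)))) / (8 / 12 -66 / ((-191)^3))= -1330863361 / 115019409793750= -0.00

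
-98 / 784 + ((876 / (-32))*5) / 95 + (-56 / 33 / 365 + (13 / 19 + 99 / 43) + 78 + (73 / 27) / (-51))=1433903984153 / 18067644540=79.36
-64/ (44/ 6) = -96/ 11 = -8.73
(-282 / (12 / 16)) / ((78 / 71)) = -13348 / 39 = -342.26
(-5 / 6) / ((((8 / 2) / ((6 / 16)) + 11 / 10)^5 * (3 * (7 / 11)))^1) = -74250000 / 38368212518951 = -0.00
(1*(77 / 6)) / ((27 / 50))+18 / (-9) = 1763 / 81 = 21.77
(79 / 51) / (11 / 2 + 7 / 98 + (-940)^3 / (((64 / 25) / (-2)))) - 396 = -91735408012091 / 231655070739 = -396.00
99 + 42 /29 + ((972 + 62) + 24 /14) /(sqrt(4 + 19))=2913 /29 + 7250 * sqrt(23) /161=316.41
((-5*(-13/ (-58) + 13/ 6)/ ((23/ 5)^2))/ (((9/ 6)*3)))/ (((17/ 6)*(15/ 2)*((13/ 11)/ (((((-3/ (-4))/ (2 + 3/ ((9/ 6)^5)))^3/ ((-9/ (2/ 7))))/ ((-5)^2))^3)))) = 1651040988266990331/ 5570988518240221855743713853440000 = 0.00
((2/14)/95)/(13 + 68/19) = 1/11025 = 0.00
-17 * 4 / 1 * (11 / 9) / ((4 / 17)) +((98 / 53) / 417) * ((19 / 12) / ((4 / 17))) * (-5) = -62478893 / 176808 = -353.37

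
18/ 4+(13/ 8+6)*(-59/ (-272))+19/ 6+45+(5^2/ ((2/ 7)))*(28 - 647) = -54108.18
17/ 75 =0.23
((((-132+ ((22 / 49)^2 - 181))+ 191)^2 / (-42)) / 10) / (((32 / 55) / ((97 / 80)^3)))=-214642395590851283 / 1983460491264000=-108.22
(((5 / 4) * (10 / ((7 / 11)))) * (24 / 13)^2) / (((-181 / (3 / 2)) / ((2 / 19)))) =-0.06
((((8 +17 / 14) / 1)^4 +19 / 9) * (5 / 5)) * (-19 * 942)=-7436725889839 / 57624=-129056051.12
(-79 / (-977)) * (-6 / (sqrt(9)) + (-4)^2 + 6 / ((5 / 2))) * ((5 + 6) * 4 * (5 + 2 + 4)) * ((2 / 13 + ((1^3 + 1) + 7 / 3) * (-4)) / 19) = -420137168 / 723957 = -580.33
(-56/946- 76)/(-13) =35976/6149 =5.85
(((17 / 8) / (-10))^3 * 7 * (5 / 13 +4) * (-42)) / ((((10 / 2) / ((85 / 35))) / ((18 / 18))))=99974637 / 16640000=6.01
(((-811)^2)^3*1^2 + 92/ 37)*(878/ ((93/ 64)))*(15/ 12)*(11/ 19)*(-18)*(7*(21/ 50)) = -717418584130108489559374752/ 108965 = -6583935980636979668328.13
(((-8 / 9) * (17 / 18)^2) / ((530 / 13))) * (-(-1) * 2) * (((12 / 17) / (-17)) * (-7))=-728 / 64395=-0.01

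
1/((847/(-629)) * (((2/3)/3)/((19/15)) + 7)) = -35853/346423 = -0.10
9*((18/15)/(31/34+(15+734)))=0.01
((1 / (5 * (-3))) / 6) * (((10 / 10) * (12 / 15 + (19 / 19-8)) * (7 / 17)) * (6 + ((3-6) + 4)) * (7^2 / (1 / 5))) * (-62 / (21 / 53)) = -17470019 / 2295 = -7612.21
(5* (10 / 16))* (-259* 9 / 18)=-6475 / 16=-404.69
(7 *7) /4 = 12.25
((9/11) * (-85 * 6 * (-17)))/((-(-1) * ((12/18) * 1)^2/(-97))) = -34060095/22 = -1548186.14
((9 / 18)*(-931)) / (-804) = 0.58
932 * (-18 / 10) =-8388 / 5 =-1677.60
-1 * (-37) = 37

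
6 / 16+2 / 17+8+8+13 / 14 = 17.42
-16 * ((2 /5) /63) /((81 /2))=-0.00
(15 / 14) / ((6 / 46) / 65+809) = 22425 / 16932412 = 0.00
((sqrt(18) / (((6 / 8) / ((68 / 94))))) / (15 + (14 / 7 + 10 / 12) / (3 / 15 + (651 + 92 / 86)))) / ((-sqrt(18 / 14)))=-38144736 * sqrt(14) / 593378525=-0.24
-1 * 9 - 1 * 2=-11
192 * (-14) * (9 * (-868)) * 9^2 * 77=130968617472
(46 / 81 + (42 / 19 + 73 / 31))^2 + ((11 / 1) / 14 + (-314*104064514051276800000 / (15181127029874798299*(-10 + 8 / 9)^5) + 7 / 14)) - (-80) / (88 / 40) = 54678734813990864203317905998851335608 / 853900855155602931073033129250371383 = 64.03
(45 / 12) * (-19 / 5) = -57 / 4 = -14.25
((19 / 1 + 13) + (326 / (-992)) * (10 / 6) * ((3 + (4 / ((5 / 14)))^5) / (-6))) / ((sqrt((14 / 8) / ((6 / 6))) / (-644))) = -2068835455099 * sqrt(7) / 697500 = -7847489.77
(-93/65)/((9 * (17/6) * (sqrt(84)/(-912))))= 9424 * sqrt(21)/7735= 5.58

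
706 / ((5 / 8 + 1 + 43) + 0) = 5648 / 357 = 15.82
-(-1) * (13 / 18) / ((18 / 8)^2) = 104 / 729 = 0.14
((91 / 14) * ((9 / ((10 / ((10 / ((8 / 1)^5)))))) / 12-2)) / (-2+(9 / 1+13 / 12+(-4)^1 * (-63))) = -10223499 / 204537856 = -0.05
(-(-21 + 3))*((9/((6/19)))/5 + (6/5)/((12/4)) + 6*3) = 2169/5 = 433.80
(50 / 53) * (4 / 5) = 40 / 53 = 0.75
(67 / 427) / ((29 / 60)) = 4020 / 12383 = 0.32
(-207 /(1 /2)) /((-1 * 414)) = 1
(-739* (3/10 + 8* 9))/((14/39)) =-20837583/140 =-148839.88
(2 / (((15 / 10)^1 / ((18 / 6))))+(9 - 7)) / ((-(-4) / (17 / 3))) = 17 / 2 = 8.50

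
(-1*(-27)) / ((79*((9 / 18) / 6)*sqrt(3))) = 108*sqrt(3) / 79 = 2.37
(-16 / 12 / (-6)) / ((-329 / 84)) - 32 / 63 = -1672 / 2961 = -0.56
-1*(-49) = 49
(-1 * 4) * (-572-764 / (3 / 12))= 14512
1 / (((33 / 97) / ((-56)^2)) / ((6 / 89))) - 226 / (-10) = 3152547 / 4895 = 644.03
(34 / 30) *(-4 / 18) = -34 / 135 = -0.25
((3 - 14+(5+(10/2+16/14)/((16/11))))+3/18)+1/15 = -2593/1680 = -1.54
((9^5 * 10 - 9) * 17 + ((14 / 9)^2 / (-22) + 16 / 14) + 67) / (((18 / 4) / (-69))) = -2879992576420 / 18711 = -153919757.17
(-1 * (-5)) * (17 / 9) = 85 / 9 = 9.44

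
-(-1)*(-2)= -2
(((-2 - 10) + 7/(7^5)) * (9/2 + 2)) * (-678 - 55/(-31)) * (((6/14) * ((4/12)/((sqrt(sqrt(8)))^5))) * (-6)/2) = -23554634727 * 2^(1/4)/16672544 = -1680.09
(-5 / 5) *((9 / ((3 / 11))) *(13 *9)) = -3861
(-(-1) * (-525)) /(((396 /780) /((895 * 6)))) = -61083750 /11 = -5553068.18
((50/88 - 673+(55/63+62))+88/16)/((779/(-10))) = 440645/56826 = 7.75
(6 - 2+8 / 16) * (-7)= -63 / 2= -31.50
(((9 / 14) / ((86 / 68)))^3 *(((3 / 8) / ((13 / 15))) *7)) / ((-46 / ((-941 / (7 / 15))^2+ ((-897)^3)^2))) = -2056873338671349759640362945 / 456623966344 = -4504523394030075.31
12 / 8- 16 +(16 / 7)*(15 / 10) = -11.07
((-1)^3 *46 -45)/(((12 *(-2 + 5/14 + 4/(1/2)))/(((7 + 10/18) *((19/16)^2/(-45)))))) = 3909269/13841280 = 0.28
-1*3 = -3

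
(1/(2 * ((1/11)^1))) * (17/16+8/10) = 1639/160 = 10.24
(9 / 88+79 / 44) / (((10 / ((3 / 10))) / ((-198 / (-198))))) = 501 / 8800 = 0.06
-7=-7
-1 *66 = -66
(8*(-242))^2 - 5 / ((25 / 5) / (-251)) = 3748347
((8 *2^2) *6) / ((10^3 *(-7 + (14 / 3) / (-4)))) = -144 / 6125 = -0.02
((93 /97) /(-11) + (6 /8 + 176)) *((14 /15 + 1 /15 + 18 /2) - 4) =2261991 /2134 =1059.98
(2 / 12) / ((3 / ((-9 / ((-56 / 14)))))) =1 / 8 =0.12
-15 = -15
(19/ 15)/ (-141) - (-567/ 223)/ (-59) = -1449188/ 27827055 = -0.05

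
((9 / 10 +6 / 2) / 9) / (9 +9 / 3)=13 / 360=0.04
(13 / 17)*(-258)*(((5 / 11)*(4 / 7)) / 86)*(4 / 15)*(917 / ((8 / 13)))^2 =-263919019 / 748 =-352832.91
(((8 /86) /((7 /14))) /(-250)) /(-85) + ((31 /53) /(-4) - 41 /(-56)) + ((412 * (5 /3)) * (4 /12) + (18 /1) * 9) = 4777576247473 /12204045000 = 391.47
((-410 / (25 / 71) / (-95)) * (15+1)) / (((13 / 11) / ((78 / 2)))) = 3074016 / 475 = 6471.61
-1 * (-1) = 1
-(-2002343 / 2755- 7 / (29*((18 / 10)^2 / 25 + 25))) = 31449214783 / 43270030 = 726.81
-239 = -239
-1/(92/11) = -11/92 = -0.12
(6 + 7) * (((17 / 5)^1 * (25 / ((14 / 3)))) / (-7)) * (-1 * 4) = 6630 / 49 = 135.31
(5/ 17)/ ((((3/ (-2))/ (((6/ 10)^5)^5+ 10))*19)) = -5960466172116281386/ 57756900787353515625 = -0.10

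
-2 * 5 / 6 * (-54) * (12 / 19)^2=12960 / 361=35.90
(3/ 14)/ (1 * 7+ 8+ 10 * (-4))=-3/ 350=-0.01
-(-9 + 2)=7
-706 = -706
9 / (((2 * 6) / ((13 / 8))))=39 / 32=1.22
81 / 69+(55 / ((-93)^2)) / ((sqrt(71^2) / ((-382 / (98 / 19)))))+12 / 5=12343983556 / 3460335165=3.57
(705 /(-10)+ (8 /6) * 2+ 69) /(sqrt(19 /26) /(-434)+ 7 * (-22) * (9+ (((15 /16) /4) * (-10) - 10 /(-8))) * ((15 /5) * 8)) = -0.00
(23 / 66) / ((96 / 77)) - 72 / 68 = -7631 / 9792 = -0.78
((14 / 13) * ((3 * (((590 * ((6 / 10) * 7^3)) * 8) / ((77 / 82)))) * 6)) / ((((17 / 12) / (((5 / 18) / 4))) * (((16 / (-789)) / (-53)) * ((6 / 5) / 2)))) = 10408882736700 / 2431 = 4281728809.83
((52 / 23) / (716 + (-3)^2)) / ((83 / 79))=4108 / 1384025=0.00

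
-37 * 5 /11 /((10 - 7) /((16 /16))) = -185 /33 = -5.61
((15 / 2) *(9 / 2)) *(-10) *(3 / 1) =-2025 / 2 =-1012.50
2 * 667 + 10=1344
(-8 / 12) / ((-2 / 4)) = 4 / 3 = 1.33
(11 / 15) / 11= 1 / 15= 0.07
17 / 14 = 1.21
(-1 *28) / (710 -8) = -14 / 351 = -0.04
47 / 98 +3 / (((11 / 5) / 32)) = 47557 / 1078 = 44.12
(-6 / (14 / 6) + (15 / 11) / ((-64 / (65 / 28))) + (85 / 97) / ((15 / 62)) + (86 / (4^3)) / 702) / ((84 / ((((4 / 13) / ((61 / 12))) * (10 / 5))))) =673158923 / 465683426208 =0.00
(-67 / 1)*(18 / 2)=-603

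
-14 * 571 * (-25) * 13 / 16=1299025 / 8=162378.12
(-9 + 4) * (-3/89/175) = 3/3115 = 0.00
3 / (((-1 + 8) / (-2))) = -6 / 7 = -0.86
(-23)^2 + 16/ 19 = 10067/ 19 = 529.84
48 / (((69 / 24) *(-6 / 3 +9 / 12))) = -1536 / 115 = -13.36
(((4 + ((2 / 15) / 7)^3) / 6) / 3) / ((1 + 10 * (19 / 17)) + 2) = 39359318 / 2510888625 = 0.02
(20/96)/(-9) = -5/216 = -0.02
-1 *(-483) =483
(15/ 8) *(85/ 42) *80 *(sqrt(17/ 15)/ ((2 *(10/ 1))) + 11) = 85 *sqrt(255)/ 84 + 23375/ 7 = 3355.44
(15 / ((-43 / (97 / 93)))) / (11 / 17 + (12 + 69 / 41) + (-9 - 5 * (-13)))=-67609 / 13068732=-0.01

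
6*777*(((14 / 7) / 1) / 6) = 1554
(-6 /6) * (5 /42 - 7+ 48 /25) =5209 /1050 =4.96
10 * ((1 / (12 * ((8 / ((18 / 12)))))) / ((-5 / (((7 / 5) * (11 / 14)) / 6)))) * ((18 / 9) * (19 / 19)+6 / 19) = -121 / 9120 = -0.01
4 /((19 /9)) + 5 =131 /19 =6.89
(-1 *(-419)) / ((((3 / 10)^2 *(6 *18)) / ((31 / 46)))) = 324725 / 11178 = 29.05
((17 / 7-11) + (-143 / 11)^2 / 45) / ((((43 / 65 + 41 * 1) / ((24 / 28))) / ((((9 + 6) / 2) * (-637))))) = 473.36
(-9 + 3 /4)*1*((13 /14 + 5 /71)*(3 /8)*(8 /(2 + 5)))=-98307 /27832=-3.53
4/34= 2/17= 0.12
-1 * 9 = -9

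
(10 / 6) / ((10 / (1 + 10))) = 11 / 6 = 1.83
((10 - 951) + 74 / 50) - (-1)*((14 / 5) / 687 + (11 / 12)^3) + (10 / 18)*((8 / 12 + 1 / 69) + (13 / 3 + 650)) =-43599286901 / 75844800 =-574.85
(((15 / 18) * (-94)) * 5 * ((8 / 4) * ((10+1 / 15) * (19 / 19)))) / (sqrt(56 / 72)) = -70970 * sqrt(7) / 21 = -8941.38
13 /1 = 13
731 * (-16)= -11696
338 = 338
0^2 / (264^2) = 0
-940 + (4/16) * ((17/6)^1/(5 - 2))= -67663/72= -939.76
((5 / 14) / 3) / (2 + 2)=5 / 168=0.03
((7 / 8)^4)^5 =79792266297612001 / 1152921504606846976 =0.07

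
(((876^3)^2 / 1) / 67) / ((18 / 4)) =100418128522518528 / 67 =1498778037649530.27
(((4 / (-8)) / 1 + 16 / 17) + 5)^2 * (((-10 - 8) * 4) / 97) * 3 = -65.93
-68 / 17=-4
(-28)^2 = 784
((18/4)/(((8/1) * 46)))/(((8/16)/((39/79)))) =351/29072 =0.01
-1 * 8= -8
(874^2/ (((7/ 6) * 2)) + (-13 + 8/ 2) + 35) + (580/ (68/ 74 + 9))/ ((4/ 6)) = 841319600/ 2569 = 327489.14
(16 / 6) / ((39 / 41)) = 2.80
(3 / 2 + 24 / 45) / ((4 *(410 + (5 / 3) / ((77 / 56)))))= 671 / 542800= 0.00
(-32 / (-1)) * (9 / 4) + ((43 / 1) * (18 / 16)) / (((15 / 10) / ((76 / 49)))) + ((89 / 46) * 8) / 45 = 6205709 / 50715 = 122.36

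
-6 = -6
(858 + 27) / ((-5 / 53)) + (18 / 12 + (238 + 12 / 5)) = -91391 / 10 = -9139.10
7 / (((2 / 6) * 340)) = 21 / 340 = 0.06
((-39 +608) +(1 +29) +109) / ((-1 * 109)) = -708 / 109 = -6.50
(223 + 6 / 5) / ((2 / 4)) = 2242 / 5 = 448.40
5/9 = 0.56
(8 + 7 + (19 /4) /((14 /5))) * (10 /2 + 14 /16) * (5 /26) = 219725 /11648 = 18.86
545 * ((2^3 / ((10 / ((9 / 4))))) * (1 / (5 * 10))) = 981 / 50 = 19.62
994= 994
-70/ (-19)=3.68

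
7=7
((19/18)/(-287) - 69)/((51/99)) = -230659/1722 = -133.95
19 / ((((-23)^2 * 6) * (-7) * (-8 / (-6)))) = -19 / 29624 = -0.00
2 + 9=11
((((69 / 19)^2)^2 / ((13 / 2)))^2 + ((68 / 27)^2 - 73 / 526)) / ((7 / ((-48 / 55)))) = -6359203568547140740472 / 70621715639647657485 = -90.05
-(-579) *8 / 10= 2316 / 5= 463.20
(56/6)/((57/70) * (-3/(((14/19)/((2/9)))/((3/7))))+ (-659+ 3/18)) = -0.01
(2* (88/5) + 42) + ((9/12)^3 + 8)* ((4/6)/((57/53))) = 2255027/27360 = 82.42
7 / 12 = 0.58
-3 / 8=-0.38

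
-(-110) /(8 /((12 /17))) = 165 /17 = 9.71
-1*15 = -15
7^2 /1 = 49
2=2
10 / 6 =5 / 3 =1.67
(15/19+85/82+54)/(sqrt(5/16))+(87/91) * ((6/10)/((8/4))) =261/910+173954 * sqrt(5)/3895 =100.15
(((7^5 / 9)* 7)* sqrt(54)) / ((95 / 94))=11059006* sqrt(6) / 285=95048.85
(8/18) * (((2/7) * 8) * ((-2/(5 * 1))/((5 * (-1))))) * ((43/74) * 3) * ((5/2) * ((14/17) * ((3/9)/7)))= 2752/198135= 0.01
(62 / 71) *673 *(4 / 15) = 166904 / 1065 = 156.72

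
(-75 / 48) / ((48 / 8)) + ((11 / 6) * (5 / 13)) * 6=4955 / 1248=3.97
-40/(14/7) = -20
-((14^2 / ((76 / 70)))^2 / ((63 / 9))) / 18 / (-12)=420175 / 19494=21.55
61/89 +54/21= 2029/623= 3.26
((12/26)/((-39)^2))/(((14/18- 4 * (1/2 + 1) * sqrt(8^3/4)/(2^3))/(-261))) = 10962/12705251 + 84564 * sqrt(2)/12705251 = 0.01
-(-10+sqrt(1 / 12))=10 - sqrt(3) / 6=9.71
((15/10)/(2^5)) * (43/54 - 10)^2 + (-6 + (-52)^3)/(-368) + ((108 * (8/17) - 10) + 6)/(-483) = 385.98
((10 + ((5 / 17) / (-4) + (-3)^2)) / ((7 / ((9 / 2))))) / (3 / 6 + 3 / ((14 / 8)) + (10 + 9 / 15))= 1485 / 1564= 0.95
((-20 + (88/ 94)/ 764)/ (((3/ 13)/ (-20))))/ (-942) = -7779590/ 4228167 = -1.84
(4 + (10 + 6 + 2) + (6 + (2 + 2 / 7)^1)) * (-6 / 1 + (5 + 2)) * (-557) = -16869.14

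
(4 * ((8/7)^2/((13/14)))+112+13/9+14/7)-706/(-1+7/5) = -1346378/819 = -1643.93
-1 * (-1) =1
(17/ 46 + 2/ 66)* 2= 607/ 759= 0.80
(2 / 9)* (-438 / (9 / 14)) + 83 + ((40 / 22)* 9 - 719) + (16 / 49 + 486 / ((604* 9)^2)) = -2045933321525 / 2654583624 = -770.72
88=88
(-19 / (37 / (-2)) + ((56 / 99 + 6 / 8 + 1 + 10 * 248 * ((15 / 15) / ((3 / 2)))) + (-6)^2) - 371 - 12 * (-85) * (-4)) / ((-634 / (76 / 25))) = 13.23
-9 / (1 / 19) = -171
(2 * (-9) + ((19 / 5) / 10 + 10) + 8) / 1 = 19 / 50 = 0.38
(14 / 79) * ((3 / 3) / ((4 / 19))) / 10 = 133 / 1580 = 0.08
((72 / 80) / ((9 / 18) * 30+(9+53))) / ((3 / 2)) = 3 / 385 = 0.01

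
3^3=27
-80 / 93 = -0.86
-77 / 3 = -25.67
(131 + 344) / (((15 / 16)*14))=760 / 21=36.19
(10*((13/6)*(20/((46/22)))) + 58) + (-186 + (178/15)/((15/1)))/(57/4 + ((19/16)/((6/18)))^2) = 9221802314/35691975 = 258.37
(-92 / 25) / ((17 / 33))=-3036 / 425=-7.14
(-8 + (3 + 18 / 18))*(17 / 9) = -68 / 9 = -7.56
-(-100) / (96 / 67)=1675 / 24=69.79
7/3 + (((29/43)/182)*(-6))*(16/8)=26869/11739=2.29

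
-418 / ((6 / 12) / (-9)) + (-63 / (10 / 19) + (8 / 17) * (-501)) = 7168.54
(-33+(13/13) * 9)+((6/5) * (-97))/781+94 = 272768/3905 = 69.85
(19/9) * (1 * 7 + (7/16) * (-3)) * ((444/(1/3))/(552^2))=63973/1218816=0.05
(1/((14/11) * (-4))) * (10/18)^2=-275/4536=-0.06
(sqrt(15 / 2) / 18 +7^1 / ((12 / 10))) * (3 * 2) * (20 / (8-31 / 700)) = 7000 * sqrt(30) / 16707 +490000 / 5569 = 90.28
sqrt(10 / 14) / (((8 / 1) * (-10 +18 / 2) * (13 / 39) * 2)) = -0.16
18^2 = 324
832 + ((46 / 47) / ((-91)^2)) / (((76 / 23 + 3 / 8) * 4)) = 219226293764 / 263493139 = 832.00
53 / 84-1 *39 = -3223 / 84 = -38.37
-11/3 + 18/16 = -2.54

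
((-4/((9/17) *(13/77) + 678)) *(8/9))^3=-73496875139072/509808765436104693411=-0.00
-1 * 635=-635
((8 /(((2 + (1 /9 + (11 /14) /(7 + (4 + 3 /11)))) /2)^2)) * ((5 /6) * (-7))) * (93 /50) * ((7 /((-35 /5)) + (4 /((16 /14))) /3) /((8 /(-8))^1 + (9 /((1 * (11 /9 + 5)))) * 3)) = -3955222849536 /1085506322615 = -3.64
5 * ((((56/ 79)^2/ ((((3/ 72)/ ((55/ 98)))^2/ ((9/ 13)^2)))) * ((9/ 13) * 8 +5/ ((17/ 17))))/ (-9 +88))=1546833024000/ 53077127467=29.14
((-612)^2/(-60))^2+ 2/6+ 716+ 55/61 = 178279858102/4575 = 38968274.99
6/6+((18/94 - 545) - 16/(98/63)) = -182297/329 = -554.09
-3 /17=-0.18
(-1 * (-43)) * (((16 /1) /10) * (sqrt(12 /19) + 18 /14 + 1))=211.93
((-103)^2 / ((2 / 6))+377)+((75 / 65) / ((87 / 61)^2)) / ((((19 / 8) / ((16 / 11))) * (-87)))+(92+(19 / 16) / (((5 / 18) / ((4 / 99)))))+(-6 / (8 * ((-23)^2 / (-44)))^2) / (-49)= 32296.17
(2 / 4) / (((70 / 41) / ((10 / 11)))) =41 / 154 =0.27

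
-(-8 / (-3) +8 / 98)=-404 / 147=-2.75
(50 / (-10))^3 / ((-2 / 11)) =687.50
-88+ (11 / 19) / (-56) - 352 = -468171 / 1064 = -440.01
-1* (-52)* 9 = 468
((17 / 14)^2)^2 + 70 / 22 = 2263291 / 422576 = 5.36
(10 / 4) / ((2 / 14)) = 35 / 2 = 17.50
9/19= 0.47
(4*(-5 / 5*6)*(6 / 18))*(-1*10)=80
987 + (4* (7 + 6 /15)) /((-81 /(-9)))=44563 /45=990.29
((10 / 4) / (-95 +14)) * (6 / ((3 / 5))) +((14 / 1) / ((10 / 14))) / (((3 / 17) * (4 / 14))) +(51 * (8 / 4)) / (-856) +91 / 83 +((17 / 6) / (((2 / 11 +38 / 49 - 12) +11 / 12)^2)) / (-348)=139386004395759734119 / 357949014546366900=389.40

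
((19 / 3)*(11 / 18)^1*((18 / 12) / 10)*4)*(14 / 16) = 1463 / 720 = 2.03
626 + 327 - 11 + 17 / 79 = 74435 / 79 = 942.22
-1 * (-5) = 5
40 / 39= 1.03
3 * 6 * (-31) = -558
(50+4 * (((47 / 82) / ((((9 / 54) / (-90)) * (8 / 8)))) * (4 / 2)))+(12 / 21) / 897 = -624571966 / 257439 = -2426.10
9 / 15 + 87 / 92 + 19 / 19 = 1171 / 460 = 2.55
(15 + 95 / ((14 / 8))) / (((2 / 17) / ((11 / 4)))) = 90695 / 56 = 1619.55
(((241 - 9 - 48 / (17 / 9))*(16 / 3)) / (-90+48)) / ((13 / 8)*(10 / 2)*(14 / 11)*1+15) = -1.04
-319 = -319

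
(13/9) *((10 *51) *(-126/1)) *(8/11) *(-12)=8910720/11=810065.45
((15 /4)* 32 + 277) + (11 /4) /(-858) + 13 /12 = 124201 /312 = 398.08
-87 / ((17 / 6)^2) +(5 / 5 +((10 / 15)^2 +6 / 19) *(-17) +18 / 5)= -4734673 / 247095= -19.16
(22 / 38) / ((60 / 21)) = 77 / 380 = 0.20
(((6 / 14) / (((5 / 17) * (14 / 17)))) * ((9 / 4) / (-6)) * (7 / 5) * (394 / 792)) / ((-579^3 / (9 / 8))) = 56933 / 21256603737600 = 0.00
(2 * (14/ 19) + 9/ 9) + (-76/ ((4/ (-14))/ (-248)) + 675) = -1240520/ 19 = -65290.53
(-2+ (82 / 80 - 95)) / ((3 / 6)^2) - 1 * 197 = -580.90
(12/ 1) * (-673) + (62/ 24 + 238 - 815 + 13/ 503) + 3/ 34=-887624849/ 102612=-8650.30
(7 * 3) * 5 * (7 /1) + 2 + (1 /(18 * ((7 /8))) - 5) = 46120 /63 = 732.06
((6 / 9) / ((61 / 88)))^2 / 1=30976 / 33489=0.92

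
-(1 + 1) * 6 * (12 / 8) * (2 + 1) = -54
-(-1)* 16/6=8/3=2.67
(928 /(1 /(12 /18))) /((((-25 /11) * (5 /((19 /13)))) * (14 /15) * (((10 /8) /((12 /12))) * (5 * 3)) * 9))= -775808 /1535625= -0.51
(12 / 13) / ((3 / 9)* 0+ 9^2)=4 / 351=0.01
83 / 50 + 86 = 4383 / 50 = 87.66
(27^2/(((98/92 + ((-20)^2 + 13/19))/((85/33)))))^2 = 36210185900100/1657586725729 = 21.85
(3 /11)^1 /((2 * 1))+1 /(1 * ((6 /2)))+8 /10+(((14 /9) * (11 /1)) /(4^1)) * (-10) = -41093 /990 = -41.51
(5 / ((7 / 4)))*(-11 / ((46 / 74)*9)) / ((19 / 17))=-138380 / 27531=-5.03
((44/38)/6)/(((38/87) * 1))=319/722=0.44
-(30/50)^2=-9/25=-0.36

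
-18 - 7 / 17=-18.41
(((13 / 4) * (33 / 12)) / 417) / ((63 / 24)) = 143 / 17514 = 0.01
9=9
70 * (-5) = -350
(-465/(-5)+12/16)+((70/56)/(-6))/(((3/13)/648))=-1965/4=-491.25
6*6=36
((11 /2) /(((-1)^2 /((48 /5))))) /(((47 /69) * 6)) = 3036 /235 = 12.92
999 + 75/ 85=16998/ 17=999.88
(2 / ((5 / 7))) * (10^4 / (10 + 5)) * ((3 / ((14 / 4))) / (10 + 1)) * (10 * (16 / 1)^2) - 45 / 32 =131071505 / 352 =372362.23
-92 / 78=-46 / 39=-1.18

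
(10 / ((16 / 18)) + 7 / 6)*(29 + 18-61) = -1043 / 6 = -173.83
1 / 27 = 0.04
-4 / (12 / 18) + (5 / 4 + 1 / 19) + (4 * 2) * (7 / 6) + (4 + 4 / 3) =9.97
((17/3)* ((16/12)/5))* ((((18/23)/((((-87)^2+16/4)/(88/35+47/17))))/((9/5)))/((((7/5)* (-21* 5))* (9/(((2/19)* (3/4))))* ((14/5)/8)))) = -5584/71512846209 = -0.00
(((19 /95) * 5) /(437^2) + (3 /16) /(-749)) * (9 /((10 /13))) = -65627991 /22885724960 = -0.00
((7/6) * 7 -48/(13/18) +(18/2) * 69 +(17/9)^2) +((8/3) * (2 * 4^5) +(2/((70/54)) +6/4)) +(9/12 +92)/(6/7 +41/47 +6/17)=10431103408841/1717000740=6075.19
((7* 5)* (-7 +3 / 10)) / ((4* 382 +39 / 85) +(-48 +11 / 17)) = -39865 / 251788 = -0.16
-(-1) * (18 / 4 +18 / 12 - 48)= -42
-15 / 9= -5 / 3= -1.67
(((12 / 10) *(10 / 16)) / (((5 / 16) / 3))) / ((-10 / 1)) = -18 / 25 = -0.72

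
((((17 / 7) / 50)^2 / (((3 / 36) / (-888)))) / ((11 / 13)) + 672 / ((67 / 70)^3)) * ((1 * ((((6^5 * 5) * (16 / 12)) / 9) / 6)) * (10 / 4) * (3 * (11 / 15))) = 7165258464151296 / 1842173375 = 3889567.92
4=4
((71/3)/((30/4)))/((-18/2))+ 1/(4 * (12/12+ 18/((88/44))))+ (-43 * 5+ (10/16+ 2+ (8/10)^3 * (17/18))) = -8594791/40500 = -212.22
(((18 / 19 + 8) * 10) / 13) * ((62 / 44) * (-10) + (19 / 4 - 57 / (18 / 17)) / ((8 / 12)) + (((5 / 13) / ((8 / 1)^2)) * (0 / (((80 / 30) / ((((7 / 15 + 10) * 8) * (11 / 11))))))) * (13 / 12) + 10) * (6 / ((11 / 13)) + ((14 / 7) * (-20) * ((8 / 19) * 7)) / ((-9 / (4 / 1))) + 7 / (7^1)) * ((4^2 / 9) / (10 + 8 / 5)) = -6614143938500 / 1333886697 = -4958.55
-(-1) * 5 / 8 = 5 / 8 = 0.62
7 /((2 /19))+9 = 151 /2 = 75.50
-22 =-22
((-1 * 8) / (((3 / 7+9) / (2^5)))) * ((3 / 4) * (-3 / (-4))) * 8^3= -86016 / 11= -7819.64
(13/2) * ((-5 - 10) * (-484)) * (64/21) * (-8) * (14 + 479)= -3970503680/7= -567214811.43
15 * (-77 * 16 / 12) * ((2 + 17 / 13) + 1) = -86240 / 13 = -6633.85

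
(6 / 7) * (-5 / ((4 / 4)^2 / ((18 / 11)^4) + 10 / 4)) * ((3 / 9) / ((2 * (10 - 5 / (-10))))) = -349920 / 13576969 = -0.03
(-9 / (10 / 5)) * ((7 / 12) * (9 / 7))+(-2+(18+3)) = 125 / 8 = 15.62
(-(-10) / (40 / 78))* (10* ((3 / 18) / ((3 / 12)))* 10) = 1300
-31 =-31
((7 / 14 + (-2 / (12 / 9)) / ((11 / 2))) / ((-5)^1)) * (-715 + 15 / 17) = 6070 / 187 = 32.46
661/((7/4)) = 2644/7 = 377.71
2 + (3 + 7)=12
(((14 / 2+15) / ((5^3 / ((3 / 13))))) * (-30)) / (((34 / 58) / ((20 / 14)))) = -22968 / 7735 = -2.97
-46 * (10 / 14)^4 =-28750 / 2401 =-11.97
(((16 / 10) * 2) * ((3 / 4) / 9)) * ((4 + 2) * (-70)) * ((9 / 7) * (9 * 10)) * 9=-116640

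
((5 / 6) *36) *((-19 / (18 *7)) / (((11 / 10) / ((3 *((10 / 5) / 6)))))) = -950 / 231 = -4.11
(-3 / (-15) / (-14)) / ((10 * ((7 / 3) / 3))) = -9 / 4900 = -0.00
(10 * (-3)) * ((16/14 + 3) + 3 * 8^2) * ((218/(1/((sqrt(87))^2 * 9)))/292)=-1757721465/511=-3439768.03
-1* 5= -5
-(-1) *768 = 768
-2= -2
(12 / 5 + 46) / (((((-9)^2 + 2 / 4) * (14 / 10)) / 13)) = 6292 / 1141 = 5.51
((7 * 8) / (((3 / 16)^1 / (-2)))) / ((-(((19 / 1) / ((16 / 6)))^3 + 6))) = 1.62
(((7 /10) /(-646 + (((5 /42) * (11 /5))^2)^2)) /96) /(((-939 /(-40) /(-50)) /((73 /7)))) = 6309828 /25166965007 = 0.00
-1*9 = -9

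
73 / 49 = 1.49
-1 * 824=-824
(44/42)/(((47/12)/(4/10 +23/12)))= 3058/4935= 0.62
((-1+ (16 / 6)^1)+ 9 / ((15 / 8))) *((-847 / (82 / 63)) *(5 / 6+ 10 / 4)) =-575113 / 41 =-14027.15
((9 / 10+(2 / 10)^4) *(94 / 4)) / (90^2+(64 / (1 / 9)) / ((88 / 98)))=582659 / 240390000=0.00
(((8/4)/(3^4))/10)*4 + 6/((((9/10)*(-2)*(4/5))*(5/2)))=-671/405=-1.66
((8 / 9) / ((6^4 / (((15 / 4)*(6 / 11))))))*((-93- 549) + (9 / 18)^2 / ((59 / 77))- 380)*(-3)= 1205575 / 280368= 4.30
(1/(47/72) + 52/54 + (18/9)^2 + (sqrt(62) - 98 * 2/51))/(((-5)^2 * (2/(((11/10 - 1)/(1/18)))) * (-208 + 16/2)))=-9 * sqrt(62)/50000 - 28603/59925000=-0.00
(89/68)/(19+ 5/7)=623/9384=0.07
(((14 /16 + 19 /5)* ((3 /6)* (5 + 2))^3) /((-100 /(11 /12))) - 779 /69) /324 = -115939673 /2861568000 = -0.04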